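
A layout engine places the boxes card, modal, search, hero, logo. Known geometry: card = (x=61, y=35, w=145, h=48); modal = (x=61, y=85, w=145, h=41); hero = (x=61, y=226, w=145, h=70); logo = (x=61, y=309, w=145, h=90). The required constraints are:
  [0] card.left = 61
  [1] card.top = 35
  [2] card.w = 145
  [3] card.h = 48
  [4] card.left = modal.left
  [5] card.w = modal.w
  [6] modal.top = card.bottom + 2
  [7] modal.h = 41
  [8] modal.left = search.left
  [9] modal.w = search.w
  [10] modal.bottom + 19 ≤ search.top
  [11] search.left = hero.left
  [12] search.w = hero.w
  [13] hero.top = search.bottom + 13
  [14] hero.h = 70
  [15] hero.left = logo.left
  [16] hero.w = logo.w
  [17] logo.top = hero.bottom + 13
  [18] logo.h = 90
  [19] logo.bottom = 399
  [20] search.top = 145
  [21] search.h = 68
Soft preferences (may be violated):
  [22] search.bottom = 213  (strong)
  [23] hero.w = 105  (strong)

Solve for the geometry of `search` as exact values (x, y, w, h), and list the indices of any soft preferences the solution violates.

search = (x=61, y=145, w=145, h=68)
violated soft preferences: 23

1. search.x = 61  [modal.left = search.left]
2. search.w = 145  [modal.w = search.w]
3. search.y = 145  [search.top = 145]
4. search.h = 68  [search.h = 68]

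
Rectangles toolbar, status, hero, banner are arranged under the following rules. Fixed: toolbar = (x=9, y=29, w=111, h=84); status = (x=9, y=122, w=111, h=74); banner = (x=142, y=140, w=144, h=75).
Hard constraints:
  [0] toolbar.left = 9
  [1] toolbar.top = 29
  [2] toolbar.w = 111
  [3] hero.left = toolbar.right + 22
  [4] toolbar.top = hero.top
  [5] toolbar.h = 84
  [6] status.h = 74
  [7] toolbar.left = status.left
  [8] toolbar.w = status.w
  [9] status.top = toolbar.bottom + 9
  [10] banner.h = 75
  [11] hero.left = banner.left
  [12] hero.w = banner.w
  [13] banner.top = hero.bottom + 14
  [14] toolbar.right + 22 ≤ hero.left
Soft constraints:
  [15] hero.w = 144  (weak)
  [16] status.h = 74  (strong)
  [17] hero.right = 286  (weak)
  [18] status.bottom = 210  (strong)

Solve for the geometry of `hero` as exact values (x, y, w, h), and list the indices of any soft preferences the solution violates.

hero = (x=142, y=29, w=144, h=97)
violated soft preferences: 18

1. hero.x = 142  [hero.left = toolbar.right + 22]
2. hero.y = 29  [toolbar.top = hero.top]
3. hero.w = 144  [hero.w = banner.w]
4. hero.h = 97  [banner.top = hero.bottom + 14]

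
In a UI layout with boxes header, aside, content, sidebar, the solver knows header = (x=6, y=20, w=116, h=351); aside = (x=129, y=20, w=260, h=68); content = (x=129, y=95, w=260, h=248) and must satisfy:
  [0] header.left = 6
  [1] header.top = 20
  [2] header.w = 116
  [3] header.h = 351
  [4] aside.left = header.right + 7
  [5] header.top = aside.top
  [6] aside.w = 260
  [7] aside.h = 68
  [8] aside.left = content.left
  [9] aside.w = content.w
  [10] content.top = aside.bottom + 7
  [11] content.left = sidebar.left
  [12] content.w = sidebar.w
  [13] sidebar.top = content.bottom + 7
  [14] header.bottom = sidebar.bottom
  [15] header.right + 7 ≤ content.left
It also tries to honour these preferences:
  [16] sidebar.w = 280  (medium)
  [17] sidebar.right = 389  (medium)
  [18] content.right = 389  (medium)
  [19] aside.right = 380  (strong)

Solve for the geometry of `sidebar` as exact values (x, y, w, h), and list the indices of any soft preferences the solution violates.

sidebar = (x=129, y=350, w=260, h=21)
violated soft preferences: 16, 19

1. sidebar.x = 129  [content.left = sidebar.left]
2. sidebar.w = 260  [content.w = sidebar.w]
3. sidebar.y = 350  [sidebar.top = content.bottom + 7]
4. sidebar.h = 21  [header.bottom = sidebar.bottom]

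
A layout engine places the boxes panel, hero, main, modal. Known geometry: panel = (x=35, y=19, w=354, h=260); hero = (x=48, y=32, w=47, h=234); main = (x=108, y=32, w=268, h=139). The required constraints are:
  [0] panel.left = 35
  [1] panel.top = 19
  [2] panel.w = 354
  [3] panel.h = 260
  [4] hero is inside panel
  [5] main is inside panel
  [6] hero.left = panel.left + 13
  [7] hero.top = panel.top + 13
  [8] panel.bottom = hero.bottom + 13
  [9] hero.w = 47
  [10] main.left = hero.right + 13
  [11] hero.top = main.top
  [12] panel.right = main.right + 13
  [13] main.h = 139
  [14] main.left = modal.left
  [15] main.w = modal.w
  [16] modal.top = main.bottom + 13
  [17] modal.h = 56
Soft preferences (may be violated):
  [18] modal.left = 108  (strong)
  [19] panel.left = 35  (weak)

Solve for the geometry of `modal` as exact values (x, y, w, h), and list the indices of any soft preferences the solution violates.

modal = (x=108, y=184, w=268, h=56)
violated soft preferences: none

1. modal.x = 108  [main.left = modal.left]
2. modal.w = 268  [main.w = modal.w]
3. modal.y = 184  [modal.top = main.bottom + 13]
4. modal.h = 56  [modal.h = 56]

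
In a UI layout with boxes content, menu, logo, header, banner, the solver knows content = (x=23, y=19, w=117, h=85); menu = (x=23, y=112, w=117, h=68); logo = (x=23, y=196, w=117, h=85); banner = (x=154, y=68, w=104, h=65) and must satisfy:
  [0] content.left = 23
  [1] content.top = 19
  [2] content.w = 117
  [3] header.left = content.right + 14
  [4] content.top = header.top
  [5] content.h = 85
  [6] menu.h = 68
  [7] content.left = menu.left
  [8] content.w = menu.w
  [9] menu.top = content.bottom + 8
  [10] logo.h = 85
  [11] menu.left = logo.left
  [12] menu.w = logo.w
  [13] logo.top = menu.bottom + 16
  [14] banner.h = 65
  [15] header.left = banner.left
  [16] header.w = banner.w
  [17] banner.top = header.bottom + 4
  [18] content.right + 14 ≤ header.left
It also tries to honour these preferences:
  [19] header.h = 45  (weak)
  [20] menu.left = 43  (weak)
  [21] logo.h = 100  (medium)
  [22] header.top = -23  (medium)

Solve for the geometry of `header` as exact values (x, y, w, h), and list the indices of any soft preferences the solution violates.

header = (x=154, y=19, w=104, h=45)
violated soft preferences: 20, 21, 22

1. header.x = 154  [header.left = content.right + 14]
2. header.y = 19  [content.top = header.top]
3. header.w = 104  [header.w = banner.w]
4. header.h = 45  [banner.top = header.bottom + 4]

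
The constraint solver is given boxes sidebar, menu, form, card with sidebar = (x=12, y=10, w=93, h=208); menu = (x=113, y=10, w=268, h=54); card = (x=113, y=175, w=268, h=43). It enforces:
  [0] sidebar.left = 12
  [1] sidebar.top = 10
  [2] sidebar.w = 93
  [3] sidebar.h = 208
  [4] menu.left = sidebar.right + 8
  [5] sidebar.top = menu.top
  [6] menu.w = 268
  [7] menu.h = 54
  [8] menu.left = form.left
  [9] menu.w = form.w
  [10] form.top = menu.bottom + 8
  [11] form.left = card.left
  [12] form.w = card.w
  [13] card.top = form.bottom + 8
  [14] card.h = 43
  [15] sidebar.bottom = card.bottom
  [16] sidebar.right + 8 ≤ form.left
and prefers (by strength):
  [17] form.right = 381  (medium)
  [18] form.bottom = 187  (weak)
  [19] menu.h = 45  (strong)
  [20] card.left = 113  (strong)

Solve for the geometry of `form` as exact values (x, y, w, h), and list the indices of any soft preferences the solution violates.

1. form.x = 113  [menu.left = form.left]
2. form.w = 268  [menu.w = form.w]
3. form.y = 72  [form.top = menu.bottom + 8]
4. form.h = 95  [card.top = form.bottom + 8]

form = (x=113, y=72, w=268, h=95)
violated soft preferences: 18, 19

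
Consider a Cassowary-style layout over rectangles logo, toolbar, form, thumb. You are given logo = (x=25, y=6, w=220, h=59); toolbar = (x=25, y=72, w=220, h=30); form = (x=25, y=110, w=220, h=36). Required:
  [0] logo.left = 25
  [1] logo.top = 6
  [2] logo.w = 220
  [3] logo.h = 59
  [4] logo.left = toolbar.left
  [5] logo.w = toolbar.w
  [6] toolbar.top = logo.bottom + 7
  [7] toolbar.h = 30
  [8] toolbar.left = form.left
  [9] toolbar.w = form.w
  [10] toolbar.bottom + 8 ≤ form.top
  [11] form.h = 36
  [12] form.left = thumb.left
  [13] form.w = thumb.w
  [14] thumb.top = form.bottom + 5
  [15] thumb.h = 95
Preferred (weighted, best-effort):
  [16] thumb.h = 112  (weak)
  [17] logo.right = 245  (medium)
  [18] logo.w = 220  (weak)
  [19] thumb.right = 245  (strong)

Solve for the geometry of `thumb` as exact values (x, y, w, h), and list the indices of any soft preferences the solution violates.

1. thumb.x = 25  [form.left = thumb.left]
2. thumb.w = 220  [form.w = thumb.w]
3. thumb.y = 151  [thumb.top = form.bottom + 5]
4. thumb.h = 95  [thumb.h = 95]

thumb = (x=25, y=151, w=220, h=95)
violated soft preferences: 16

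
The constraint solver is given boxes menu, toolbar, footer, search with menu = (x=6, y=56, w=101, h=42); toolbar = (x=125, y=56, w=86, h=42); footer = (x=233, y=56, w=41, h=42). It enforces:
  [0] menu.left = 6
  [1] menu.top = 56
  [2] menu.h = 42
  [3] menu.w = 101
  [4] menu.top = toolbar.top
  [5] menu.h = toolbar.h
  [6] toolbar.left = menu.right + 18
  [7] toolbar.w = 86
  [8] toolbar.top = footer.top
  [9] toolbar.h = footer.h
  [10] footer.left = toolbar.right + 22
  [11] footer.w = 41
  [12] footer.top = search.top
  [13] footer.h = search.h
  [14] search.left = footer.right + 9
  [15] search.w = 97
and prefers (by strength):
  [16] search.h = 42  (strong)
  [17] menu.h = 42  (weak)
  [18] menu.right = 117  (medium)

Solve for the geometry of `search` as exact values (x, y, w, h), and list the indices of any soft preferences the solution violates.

1. search.y = 56  [footer.top = search.top]
2. search.h = 42  [footer.h = search.h]
3. search.x = 283  [search.left = footer.right + 9]
4. search.w = 97  [search.w = 97]

search = (x=283, y=56, w=97, h=42)
violated soft preferences: 18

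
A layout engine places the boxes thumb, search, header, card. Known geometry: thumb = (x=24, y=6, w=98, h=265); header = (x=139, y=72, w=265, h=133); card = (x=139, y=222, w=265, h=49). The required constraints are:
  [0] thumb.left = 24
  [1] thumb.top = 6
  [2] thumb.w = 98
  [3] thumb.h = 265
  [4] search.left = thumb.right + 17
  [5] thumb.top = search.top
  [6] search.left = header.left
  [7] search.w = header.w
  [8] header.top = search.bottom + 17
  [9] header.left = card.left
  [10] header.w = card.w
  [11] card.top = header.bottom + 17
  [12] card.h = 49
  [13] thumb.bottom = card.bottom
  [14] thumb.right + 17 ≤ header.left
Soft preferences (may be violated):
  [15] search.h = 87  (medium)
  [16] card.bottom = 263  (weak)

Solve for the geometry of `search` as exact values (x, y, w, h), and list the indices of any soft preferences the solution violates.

1. search.x = 139  [search.left = thumb.right + 17]
2. search.y = 6  [thumb.top = search.top]
3. search.w = 265  [search.w = header.w]
4. search.h = 49  [header.top = search.bottom + 17]

search = (x=139, y=6, w=265, h=49)
violated soft preferences: 15, 16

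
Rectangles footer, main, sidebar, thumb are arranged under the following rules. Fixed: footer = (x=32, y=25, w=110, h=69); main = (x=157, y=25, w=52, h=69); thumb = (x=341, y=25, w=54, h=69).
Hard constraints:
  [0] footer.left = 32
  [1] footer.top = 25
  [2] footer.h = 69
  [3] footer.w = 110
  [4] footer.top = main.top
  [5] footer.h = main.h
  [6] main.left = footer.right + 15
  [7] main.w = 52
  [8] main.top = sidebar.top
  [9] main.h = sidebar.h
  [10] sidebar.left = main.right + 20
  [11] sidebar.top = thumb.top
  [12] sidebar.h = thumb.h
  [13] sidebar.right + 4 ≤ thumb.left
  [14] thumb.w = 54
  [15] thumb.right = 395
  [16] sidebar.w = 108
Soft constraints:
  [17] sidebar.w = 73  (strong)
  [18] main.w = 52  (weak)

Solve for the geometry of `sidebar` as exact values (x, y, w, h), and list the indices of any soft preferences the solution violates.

1. sidebar.y = 25  [main.top = sidebar.top]
2. sidebar.h = 69  [main.h = sidebar.h]
3. sidebar.x = 229  [sidebar.left = main.right + 20]
4. sidebar.w = 108  [sidebar.w = 108]

sidebar = (x=229, y=25, w=108, h=69)
violated soft preferences: 17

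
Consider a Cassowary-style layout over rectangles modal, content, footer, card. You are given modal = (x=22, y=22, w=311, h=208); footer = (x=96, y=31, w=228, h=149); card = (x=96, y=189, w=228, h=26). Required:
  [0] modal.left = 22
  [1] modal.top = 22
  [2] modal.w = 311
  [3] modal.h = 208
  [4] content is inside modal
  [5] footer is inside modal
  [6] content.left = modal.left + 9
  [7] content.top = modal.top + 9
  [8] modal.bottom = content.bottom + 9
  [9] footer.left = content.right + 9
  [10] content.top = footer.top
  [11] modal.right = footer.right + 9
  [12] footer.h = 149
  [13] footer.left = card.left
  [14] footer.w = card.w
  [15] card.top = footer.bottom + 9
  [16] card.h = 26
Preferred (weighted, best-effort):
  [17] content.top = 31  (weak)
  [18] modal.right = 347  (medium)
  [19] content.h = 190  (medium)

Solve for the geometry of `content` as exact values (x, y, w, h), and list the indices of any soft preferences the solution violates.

content = (x=31, y=31, w=56, h=190)
violated soft preferences: 18

1. content.x = 31  [content.left = modal.left + 9]
2. content.y = 31  [content.top = modal.top + 9]
3. content.h = 190  [modal.bottom = content.bottom + 9]
4. content.w = 56  [footer.left = content.right + 9]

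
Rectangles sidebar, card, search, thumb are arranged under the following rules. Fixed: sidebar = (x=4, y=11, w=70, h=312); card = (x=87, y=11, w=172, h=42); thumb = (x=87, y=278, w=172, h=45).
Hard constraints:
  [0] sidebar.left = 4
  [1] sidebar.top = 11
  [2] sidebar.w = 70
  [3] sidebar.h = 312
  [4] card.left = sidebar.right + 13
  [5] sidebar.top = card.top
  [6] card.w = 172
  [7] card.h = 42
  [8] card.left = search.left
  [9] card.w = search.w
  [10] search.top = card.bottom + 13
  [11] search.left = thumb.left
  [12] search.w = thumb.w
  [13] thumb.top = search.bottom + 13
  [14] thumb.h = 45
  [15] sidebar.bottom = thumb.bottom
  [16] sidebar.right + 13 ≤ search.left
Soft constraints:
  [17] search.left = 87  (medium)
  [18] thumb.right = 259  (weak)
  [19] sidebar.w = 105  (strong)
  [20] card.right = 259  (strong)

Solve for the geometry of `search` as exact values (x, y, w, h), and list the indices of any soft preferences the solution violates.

search = (x=87, y=66, w=172, h=199)
violated soft preferences: 19

1. search.x = 87  [card.left = search.left]
2. search.w = 172  [card.w = search.w]
3. search.y = 66  [search.top = card.bottom + 13]
4. search.h = 199  [thumb.top = search.bottom + 13]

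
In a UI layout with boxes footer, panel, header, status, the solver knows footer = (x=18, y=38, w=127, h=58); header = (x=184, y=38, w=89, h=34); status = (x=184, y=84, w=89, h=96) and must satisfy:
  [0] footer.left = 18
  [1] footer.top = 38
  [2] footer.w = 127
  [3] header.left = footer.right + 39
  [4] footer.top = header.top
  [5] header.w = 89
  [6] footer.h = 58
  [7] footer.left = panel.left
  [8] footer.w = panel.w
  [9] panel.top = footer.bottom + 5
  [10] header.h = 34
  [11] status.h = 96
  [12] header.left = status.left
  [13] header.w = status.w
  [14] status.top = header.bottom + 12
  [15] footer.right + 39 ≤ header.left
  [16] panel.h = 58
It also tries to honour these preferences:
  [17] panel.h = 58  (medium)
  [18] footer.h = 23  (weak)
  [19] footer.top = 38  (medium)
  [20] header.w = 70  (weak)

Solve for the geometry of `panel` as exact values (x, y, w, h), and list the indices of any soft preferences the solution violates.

1. panel.x = 18  [footer.left = panel.left]
2. panel.w = 127  [footer.w = panel.w]
3. panel.y = 101  [panel.top = footer.bottom + 5]
4. panel.h = 58  [panel.h = 58]

panel = (x=18, y=101, w=127, h=58)
violated soft preferences: 18, 20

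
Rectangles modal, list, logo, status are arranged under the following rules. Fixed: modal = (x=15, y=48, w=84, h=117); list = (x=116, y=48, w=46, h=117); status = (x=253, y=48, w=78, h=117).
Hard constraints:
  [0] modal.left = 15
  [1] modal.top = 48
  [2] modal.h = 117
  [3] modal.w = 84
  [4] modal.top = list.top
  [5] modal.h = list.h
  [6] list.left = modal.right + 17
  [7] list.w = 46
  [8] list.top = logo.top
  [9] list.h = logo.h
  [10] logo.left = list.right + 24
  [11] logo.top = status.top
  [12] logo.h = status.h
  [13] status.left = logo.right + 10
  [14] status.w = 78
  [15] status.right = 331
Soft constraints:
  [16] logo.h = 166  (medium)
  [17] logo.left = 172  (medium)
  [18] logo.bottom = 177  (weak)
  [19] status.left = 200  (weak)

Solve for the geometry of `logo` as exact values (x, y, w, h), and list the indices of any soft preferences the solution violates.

1. logo.y = 48  [list.top = logo.top]
2. logo.h = 117  [list.h = logo.h]
3. logo.x = 186  [logo.left = list.right + 24]
4. logo.w = 57  [status.left = logo.right + 10]

logo = (x=186, y=48, w=57, h=117)
violated soft preferences: 16, 17, 18, 19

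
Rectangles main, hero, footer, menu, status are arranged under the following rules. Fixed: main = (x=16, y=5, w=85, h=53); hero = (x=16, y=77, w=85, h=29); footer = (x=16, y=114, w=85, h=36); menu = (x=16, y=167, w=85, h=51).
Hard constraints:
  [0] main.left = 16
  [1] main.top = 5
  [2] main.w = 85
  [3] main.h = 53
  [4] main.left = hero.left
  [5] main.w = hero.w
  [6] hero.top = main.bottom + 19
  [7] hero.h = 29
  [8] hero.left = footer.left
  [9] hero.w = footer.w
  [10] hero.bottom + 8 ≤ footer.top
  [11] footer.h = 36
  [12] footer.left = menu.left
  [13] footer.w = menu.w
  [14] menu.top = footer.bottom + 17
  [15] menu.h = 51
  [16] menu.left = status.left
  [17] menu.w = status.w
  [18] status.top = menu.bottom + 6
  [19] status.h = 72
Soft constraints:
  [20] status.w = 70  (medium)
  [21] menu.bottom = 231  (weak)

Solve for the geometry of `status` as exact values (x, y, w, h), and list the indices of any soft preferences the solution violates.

status = (x=16, y=224, w=85, h=72)
violated soft preferences: 20, 21

1. status.x = 16  [menu.left = status.left]
2. status.w = 85  [menu.w = status.w]
3. status.y = 224  [status.top = menu.bottom + 6]
4. status.h = 72  [status.h = 72]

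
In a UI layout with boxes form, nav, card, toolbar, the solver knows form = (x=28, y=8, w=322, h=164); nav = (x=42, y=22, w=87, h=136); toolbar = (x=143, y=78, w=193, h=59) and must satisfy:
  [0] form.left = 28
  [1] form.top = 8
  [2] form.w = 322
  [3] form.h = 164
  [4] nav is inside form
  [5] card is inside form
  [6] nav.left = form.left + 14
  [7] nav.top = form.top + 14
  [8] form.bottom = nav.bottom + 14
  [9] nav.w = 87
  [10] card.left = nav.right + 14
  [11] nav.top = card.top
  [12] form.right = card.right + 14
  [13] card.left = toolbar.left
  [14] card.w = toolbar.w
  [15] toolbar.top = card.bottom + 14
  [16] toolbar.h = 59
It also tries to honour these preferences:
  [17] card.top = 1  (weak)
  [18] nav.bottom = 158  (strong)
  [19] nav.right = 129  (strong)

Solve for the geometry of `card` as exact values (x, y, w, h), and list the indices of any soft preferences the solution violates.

card = (x=143, y=22, w=193, h=42)
violated soft preferences: 17

1. card.x = 143  [card.left = nav.right + 14]
2. card.y = 22  [nav.top = card.top]
3. card.w = 193  [form.right = card.right + 14]
4. card.h = 42  [toolbar.top = card.bottom + 14]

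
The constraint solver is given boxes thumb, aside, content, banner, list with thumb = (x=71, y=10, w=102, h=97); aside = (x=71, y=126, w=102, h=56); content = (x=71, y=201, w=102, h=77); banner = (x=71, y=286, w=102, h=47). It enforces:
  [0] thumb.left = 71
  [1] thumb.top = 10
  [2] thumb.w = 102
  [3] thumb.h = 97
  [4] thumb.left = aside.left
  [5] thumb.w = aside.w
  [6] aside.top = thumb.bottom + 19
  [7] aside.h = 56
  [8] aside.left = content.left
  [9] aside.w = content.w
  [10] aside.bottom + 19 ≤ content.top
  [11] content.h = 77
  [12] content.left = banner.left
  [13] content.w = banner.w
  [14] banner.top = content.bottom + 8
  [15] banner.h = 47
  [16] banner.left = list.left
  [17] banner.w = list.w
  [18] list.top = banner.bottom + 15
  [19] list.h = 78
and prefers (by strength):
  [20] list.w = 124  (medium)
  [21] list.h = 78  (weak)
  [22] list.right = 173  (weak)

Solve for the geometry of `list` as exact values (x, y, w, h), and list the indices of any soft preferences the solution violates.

list = (x=71, y=348, w=102, h=78)
violated soft preferences: 20

1. list.x = 71  [banner.left = list.left]
2. list.w = 102  [banner.w = list.w]
3. list.y = 348  [list.top = banner.bottom + 15]
4. list.h = 78  [list.h = 78]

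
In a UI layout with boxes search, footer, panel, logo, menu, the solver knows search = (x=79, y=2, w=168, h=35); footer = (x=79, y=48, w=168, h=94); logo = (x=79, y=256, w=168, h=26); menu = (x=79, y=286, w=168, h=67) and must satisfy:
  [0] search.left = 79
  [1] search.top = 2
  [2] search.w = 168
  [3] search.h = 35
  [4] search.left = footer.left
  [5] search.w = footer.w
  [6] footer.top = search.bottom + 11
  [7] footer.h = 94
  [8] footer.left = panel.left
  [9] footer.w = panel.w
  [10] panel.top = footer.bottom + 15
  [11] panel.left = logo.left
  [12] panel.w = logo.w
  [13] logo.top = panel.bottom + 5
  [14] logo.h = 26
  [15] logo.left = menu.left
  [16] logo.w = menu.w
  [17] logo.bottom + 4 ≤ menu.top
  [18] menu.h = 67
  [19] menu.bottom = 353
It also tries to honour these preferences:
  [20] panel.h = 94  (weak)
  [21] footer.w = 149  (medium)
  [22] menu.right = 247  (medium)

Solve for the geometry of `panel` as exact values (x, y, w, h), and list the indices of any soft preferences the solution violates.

panel = (x=79, y=157, w=168, h=94)
violated soft preferences: 21

1. panel.x = 79  [footer.left = panel.left]
2. panel.w = 168  [footer.w = panel.w]
3. panel.y = 157  [panel.top = footer.bottom + 15]
4. panel.h = 94  [logo.top = panel.bottom + 5]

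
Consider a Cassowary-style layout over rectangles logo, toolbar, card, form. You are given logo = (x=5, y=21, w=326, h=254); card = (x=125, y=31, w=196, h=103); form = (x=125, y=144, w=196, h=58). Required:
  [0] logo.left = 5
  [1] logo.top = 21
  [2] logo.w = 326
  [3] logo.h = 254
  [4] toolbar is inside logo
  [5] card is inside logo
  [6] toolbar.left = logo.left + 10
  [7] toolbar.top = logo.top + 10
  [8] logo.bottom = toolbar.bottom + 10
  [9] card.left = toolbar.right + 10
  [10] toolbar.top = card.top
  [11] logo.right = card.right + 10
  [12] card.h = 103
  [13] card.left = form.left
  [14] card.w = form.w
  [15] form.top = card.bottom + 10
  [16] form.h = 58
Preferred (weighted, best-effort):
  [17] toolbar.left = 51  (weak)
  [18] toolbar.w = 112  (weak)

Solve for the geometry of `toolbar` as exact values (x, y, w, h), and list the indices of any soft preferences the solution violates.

1. toolbar.x = 15  [toolbar.left = logo.left + 10]
2. toolbar.y = 31  [toolbar.top = logo.top + 10]
3. toolbar.h = 234  [logo.bottom = toolbar.bottom + 10]
4. toolbar.w = 100  [card.left = toolbar.right + 10]

toolbar = (x=15, y=31, w=100, h=234)
violated soft preferences: 17, 18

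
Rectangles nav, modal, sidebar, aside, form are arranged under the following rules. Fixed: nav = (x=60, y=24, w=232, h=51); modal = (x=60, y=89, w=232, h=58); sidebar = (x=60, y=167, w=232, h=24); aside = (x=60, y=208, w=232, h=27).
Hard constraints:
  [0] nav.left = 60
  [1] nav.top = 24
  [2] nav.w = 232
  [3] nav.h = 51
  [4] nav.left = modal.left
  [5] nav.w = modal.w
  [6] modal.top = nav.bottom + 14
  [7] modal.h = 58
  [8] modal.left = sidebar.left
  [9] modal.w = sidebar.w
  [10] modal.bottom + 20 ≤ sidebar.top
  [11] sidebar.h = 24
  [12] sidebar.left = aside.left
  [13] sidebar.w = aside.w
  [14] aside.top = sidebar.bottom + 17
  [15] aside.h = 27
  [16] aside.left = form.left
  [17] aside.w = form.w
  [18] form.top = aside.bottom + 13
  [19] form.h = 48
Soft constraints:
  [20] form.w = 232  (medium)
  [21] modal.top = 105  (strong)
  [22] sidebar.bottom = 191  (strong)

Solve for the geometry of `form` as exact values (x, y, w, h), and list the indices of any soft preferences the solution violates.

form = (x=60, y=248, w=232, h=48)
violated soft preferences: 21

1. form.x = 60  [aside.left = form.left]
2. form.w = 232  [aside.w = form.w]
3. form.y = 248  [form.top = aside.bottom + 13]
4. form.h = 48  [form.h = 48]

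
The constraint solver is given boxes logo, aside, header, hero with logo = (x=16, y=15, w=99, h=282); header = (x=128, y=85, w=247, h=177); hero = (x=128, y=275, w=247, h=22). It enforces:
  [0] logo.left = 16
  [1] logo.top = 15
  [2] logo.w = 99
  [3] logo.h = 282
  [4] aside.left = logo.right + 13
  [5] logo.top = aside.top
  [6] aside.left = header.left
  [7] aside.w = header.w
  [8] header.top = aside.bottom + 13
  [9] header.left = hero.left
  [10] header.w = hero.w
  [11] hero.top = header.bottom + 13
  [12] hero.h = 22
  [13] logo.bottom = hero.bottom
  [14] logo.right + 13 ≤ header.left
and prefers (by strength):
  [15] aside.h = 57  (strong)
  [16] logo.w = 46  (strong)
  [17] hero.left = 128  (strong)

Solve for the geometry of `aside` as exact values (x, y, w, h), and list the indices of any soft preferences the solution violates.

aside = (x=128, y=15, w=247, h=57)
violated soft preferences: 16

1. aside.x = 128  [aside.left = logo.right + 13]
2. aside.y = 15  [logo.top = aside.top]
3. aside.w = 247  [aside.w = header.w]
4. aside.h = 57  [header.top = aside.bottom + 13]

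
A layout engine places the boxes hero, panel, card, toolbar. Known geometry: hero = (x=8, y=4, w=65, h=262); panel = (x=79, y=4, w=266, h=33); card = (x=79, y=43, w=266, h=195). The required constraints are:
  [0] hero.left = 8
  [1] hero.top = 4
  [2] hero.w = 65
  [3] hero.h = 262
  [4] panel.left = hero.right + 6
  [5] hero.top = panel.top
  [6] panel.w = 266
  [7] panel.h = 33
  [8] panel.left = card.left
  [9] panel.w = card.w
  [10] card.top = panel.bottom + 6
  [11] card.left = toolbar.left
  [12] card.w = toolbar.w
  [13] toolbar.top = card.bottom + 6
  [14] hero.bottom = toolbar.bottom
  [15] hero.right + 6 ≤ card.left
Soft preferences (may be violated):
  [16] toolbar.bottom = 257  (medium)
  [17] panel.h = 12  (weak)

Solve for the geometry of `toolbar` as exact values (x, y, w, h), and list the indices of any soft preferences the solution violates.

1. toolbar.x = 79  [card.left = toolbar.left]
2. toolbar.w = 266  [card.w = toolbar.w]
3. toolbar.y = 244  [toolbar.top = card.bottom + 6]
4. toolbar.h = 22  [hero.bottom = toolbar.bottom]

toolbar = (x=79, y=244, w=266, h=22)
violated soft preferences: 16, 17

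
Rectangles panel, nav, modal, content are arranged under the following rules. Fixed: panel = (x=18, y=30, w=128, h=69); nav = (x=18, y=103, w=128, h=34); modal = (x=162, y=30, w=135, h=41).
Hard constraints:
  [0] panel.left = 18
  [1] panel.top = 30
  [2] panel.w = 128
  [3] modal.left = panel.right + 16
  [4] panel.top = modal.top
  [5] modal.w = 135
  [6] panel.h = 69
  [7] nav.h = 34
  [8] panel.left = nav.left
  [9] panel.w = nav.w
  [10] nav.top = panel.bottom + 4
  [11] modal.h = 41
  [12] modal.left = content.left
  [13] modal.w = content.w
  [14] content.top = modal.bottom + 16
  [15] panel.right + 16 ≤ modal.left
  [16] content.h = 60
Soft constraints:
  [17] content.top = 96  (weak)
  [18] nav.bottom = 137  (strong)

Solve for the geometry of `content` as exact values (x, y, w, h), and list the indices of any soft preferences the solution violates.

content = (x=162, y=87, w=135, h=60)
violated soft preferences: 17

1. content.x = 162  [modal.left = content.left]
2. content.w = 135  [modal.w = content.w]
3. content.y = 87  [content.top = modal.bottom + 16]
4. content.h = 60  [content.h = 60]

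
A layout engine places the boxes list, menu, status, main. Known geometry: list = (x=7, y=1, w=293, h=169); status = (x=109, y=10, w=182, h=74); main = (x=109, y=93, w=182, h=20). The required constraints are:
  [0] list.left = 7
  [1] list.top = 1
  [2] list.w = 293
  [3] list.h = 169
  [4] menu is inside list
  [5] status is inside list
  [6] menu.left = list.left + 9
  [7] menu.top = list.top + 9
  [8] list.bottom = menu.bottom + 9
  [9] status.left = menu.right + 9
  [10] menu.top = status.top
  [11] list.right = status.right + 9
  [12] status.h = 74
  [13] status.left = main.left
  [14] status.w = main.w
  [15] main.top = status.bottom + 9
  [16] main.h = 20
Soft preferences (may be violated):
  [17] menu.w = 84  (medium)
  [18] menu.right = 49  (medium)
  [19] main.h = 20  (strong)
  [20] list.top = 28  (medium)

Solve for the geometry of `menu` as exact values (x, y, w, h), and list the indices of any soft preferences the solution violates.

menu = (x=16, y=10, w=84, h=151)
violated soft preferences: 18, 20

1. menu.x = 16  [menu.left = list.left + 9]
2. menu.y = 10  [menu.top = list.top + 9]
3. menu.h = 151  [list.bottom = menu.bottom + 9]
4. menu.w = 84  [status.left = menu.right + 9]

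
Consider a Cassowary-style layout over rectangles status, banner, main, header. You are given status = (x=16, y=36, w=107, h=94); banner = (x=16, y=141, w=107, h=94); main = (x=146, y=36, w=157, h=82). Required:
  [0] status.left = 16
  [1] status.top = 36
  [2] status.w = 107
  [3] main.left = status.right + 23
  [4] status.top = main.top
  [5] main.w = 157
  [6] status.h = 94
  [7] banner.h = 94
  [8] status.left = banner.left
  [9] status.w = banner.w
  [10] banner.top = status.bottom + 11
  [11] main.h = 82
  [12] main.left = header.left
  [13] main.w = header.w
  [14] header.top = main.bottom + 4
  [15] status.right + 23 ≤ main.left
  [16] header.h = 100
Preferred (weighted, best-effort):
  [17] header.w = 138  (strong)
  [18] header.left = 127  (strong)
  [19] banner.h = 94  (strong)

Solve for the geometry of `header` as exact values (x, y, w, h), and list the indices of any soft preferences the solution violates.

header = (x=146, y=122, w=157, h=100)
violated soft preferences: 17, 18

1. header.x = 146  [main.left = header.left]
2. header.w = 157  [main.w = header.w]
3. header.y = 122  [header.top = main.bottom + 4]
4. header.h = 100  [header.h = 100]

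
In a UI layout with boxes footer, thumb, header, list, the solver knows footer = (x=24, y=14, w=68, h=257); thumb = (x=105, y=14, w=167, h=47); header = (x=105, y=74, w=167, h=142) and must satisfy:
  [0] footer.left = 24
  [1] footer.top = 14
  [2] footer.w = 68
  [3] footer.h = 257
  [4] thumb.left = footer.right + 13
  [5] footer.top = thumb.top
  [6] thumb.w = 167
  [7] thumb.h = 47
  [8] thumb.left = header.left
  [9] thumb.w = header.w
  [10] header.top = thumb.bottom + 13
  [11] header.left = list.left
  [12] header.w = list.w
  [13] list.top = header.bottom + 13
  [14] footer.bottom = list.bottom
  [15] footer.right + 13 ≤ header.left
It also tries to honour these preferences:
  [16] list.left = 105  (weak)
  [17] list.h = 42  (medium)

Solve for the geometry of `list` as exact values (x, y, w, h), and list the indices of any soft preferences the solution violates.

1. list.x = 105  [header.left = list.left]
2. list.w = 167  [header.w = list.w]
3. list.y = 229  [list.top = header.bottom + 13]
4. list.h = 42  [footer.bottom = list.bottom]

list = (x=105, y=229, w=167, h=42)
violated soft preferences: none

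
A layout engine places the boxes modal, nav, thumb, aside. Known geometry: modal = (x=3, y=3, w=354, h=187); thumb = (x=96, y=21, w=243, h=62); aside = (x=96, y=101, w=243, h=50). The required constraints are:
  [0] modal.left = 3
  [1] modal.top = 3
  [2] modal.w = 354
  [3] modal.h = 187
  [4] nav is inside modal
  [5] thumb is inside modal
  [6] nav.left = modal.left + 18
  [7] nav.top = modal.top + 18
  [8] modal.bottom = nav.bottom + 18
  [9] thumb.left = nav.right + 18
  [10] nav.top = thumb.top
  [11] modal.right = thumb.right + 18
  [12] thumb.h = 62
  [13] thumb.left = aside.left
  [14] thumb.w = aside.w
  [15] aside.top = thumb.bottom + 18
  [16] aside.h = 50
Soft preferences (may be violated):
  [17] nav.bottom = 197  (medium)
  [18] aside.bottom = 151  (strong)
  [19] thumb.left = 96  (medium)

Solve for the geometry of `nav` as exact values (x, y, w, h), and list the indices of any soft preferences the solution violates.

1. nav.x = 21  [nav.left = modal.left + 18]
2. nav.y = 21  [nav.top = modal.top + 18]
3. nav.h = 151  [modal.bottom = nav.bottom + 18]
4. nav.w = 57  [thumb.left = nav.right + 18]

nav = (x=21, y=21, w=57, h=151)
violated soft preferences: 17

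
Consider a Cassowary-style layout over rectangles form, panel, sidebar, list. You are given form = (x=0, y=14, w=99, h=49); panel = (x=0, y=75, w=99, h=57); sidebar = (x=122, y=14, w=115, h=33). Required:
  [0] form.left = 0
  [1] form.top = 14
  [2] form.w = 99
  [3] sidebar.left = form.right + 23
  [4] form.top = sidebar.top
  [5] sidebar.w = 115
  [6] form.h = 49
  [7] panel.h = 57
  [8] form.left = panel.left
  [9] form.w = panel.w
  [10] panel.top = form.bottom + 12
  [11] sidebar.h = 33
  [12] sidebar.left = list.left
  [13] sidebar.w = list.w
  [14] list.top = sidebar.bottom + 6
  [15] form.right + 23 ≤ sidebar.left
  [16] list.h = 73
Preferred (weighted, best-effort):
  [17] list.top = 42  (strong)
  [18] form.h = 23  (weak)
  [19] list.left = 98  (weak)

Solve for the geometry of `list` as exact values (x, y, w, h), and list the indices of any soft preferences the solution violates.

1. list.x = 122  [sidebar.left = list.left]
2. list.w = 115  [sidebar.w = list.w]
3. list.y = 53  [list.top = sidebar.bottom + 6]
4. list.h = 73  [list.h = 73]

list = (x=122, y=53, w=115, h=73)
violated soft preferences: 17, 18, 19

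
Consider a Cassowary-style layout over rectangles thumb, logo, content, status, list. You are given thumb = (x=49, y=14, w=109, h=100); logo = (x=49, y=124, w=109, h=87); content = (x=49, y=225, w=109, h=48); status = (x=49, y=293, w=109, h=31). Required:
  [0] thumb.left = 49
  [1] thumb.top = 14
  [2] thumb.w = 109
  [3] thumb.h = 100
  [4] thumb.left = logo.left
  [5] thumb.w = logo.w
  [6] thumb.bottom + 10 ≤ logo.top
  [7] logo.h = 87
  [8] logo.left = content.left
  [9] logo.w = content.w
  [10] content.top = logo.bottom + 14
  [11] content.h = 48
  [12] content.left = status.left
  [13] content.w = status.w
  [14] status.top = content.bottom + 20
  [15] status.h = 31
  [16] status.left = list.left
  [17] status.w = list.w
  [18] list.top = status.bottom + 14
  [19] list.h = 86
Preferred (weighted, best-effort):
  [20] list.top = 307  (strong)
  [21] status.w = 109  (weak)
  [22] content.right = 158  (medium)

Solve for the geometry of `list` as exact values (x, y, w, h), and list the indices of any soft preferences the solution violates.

list = (x=49, y=338, w=109, h=86)
violated soft preferences: 20

1. list.x = 49  [status.left = list.left]
2. list.w = 109  [status.w = list.w]
3. list.y = 338  [list.top = status.bottom + 14]
4. list.h = 86  [list.h = 86]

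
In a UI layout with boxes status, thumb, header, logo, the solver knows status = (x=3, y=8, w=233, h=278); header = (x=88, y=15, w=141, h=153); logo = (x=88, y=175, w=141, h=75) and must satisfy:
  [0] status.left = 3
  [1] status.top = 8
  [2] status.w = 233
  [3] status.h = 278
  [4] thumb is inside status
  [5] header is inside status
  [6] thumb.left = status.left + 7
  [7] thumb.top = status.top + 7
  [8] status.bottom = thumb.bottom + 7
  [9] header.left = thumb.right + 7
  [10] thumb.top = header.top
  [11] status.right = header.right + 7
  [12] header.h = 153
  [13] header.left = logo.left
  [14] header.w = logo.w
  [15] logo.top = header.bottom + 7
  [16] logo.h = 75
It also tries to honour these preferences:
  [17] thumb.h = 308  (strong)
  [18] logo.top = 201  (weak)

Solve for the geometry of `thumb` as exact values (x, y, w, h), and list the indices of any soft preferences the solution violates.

1. thumb.x = 10  [thumb.left = status.left + 7]
2. thumb.y = 15  [thumb.top = status.top + 7]
3. thumb.h = 264  [status.bottom = thumb.bottom + 7]
4. thumb.w = 71  [header.left = thumb.right + 7]

thumb = (x=10, y=15, w=71, h=264)
violated soft preferences: 17, 18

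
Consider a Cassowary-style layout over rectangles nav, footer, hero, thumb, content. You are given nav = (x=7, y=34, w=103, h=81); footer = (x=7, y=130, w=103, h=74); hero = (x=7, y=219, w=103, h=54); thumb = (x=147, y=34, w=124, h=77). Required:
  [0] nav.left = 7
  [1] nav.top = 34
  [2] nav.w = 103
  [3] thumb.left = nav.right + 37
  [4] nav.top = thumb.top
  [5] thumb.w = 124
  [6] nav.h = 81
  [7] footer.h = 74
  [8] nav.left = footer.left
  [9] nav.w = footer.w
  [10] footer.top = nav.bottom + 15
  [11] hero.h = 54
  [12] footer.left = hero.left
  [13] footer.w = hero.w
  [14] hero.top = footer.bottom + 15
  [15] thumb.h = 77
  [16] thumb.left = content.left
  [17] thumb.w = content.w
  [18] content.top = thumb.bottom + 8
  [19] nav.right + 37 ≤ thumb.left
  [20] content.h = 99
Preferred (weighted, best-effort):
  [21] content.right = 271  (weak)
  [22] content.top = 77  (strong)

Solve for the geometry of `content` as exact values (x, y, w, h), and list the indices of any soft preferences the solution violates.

content = (x=147, y=119, w=124, h=99)
violated soft preferences: 22

1. content.x = 147  [thumb.left = content.left]
2. content.w = 124  [thumb.w = content.w]
3. content.y = 119  [content.top = thumb.bottom + 8]
4. content.h = 99  [content.h = 99]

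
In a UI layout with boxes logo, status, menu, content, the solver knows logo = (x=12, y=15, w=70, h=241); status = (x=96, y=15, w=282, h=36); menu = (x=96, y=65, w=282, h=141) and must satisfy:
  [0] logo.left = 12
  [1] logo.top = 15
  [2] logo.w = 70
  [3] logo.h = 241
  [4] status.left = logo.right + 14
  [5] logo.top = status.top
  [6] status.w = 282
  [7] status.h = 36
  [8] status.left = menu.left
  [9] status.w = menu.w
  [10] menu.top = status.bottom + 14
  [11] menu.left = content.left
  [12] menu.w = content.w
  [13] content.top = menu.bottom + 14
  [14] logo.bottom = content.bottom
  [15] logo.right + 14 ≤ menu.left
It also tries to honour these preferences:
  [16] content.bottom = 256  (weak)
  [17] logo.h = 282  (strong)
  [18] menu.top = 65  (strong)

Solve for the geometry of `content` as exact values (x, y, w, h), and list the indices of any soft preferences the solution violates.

1. content.x = 96  [menu.left = content.left]
2. content.w = 282  [menu.w = content.w]
3. content.y = 220  [content.top = menu.bottom + 14]
4. content.h = 36  [logo.bottom = content.bottom]

content = (x=96, y=220, w=282, h=36)
violated soft preferences: 17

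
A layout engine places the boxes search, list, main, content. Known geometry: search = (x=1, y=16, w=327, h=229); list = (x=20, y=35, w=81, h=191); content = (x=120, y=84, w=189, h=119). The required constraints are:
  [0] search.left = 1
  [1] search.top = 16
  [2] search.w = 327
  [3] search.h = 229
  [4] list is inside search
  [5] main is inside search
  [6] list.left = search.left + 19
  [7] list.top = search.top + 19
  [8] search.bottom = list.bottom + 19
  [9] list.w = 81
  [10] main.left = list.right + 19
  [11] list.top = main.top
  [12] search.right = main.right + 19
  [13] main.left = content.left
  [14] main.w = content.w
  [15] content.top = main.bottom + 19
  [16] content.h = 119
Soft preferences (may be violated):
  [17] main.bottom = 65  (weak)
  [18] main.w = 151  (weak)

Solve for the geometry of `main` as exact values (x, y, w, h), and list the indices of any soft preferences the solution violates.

1. main.x = 120  [main.left = list.right + 19]
2. main.y = 35  [list.top = main.top]
3. main.w = 189  [search.right = main.right + 19]
4. main.h = 30  [content.top = main.bottom + 19]

main = (x=120, y=35, w=189, h=30)
violated soft preferences: 18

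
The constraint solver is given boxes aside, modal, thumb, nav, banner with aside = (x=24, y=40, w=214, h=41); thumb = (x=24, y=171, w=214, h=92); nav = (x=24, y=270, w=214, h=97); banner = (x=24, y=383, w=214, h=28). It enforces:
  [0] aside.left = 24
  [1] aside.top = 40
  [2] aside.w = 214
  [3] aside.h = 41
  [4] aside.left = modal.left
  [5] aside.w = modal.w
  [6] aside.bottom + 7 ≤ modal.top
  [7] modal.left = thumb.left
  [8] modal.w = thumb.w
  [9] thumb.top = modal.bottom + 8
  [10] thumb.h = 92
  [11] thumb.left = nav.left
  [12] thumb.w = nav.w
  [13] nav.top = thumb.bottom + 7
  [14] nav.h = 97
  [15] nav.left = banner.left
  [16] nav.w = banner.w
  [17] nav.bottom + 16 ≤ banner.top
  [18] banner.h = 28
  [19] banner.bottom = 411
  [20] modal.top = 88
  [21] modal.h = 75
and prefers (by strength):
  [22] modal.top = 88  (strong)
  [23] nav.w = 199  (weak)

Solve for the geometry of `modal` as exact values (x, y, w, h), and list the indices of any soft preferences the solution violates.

1. modal.x = 24  [aside.left = modal.left]
2. modal.w = 214  [aside.w = modal.w]
3. modal.y = 88  [modal.top = 88]
4. modal.h = 75  [modal.h = 75]

modal = (x=24, y=88, w=214, h=75)
violated soft preferences: 23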